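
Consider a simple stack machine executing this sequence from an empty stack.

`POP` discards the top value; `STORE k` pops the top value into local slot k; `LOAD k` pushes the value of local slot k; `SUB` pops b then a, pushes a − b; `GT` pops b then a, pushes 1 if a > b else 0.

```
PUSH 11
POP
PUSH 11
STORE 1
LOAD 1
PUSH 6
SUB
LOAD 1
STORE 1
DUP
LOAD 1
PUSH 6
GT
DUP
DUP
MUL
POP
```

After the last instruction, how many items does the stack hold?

PUSH 11 : [11]
POP     : []
PUSH 11 : [11]
STORE 1 : []
LOAD 1  : [11]
PUSH 6  : [11, 6]
SUB     : [5]
LOAD 1  : [5, 11]
STORE 1 : [5]
DUP     : [5, 5]
LOAD 1  : [5, 5, 11]
PUSH 6  : [5, 5, 11, 6]
GT      : [5, 5, 1]
DUP     : [5, 5, 1, 1]
DUP     : [5, 5, 1, 1, 1]
MUL     : [5, 5, 1, 1]
POP     : [5, 5, 1]

3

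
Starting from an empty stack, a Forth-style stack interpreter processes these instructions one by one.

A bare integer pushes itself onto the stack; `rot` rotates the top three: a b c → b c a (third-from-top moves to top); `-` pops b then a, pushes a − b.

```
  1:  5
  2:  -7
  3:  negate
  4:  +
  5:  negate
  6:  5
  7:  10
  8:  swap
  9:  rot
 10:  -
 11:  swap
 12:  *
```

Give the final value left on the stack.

170

5      -> 5
-7     -> 5 -7
negate -> 5 7
+      -> 12
negate -> -12
5      -> -12 5
10     -> -12 5 10
swap   -> -12 10 5
rot    -> 10 5 -12
-      -> 10 17
swap   -> 17 10
*      -> 170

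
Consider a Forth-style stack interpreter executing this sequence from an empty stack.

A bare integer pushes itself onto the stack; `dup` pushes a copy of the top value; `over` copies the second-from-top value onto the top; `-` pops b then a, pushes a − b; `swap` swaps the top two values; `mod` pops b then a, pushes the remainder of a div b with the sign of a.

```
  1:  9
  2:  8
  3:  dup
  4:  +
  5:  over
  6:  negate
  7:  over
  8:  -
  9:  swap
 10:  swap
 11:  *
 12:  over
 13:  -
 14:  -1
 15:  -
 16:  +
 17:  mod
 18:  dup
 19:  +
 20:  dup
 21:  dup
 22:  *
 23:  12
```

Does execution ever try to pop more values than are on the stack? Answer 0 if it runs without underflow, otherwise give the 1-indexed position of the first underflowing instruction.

17

9      -> 9
8      -> 9 8
dup    -> 9 8 8
+      -> 9 16
over   -> 9 16 9
negate -> 9 16 -9
over   -> 9 16 -9 16
-      -> 9 16 -25
swap   -> 9 -25 16
swap   -> 9 16 -25
*      -> 9 -400
over   -> 9 -400 9
-      -> 9 -409
-1     -> 9 -409 -1
-      -> 9 -408
+      -> -399
mod  — needs 2 operands, stack has 1 → underflow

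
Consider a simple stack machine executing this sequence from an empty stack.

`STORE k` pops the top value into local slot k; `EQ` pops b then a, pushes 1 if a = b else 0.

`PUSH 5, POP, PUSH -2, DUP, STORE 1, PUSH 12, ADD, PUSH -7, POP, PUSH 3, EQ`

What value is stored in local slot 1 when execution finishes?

PUSH 5  → [5]
POP     → []
PUSH -2 → [-2]
DUP     → [-2, -2]
STORE 1 → [-2]
PUSH 12 → [-2, 12]
ADD     → [10]
PUSH -7 → [10, -7]
POP     → [10]
PUSH 3  → [10, 3]
EQ      → [0]

-2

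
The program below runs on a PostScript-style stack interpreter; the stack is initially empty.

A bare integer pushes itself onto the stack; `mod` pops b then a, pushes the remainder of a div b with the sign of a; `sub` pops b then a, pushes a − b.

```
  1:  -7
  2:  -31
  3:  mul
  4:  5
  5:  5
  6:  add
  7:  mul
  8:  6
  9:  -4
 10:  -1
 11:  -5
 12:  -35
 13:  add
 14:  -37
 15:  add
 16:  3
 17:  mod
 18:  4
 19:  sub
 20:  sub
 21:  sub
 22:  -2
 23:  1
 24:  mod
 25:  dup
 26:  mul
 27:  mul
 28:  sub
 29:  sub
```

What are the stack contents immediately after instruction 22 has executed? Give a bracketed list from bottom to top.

[2170, 6, -9, -2]

-7  : [-7]
-31 : [-7, -31]
mul : [217]
5   : [217, 5]
5   : [217, 5, 5]
add : [217, 10]
mul : [2170]
6   : [2170, 6]
-4  : [2170, 6, -4]
-1  : [2170, 6, -4, -1]
-5  : [2170, 6, -4, -1, -5]
-35 : [2170, 6, -4, -1, -5, -35]
add : [2170, 6, -4, -1, -40]
-37 : [2170, 6, -4, -1, -40, -37]
add : [2170, 6, -4, -1, -77]
3   : [2170, 6, -4, -1, -77, 3]
mod : [2170, 6, -4, -1, -2]
4   : [2170, 6, -4, -1, -2, 4]
sub : [2170, 6, -4, -1, -6]
sub : [2170, 6, -4, 5]
sub : [2170, 6, -9]
-2  : [2170, 6, -9, -2]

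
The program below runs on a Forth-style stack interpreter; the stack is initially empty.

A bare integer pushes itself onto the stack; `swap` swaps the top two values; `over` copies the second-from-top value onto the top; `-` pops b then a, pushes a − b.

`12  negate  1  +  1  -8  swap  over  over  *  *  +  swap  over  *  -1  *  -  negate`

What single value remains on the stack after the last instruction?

-160

12     → [12]
negate → [-12]
1      → [-12, 1]
+      → [-11]
1      → [-11, 1]
-8     → [-11, 1, -8]
swap   → [-11, -8, 1]
over   → [-11, -8, 1, -8]
over   → [-11, -8, 1, -8, 1]
*      → [-11, -8, 1, -8]
*      → [-11, -8, -8]
+      → [-11, -16]
swap   → [-16, -11]
over   → [-16, -11, -16]
*      → [-16, 176]
-1     → [-16, 176, -1]
*      → [-16, -176]
-      → [160]
negate → [-160]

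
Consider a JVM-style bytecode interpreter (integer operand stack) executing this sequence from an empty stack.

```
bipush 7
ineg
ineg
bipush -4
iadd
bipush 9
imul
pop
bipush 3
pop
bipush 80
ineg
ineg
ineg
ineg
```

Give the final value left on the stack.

bipush 7  -> [7]
ineg      -> [-7]
ineg      -> [7]
bipush -4 -> [7, -4]
iadd      -> [3]
bipush 9  -> [3, 9]
imul      -> [27]
pop       -> []
bipush 3  -> [3]
pop       -> []
bipush 80 -> [80]
ineg      -> [-80]
ineg      -> [80]
ineg      -> [-80]
ineg      -> [80]

80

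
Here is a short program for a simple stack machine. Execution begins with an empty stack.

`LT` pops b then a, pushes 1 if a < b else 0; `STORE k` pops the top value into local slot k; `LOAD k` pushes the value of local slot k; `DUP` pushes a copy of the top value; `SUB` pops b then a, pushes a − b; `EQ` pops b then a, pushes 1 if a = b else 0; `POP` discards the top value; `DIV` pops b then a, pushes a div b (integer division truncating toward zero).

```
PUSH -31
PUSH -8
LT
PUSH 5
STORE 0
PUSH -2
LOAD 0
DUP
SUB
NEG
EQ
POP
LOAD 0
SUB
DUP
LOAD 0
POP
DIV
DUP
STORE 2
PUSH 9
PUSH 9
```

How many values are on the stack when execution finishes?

3

PUSH -31  [-31]
PUSH -8   [-31, -8]
LT        [1]
PUSH 5    [1, 5]
STORE 0   [1]
PUSH -2   [1, -2]
LOAD 0    [1, -2, 5]
DUP       [1, -2, 5, 5]
SUB       [1, -2, 0]
NEG       [1, -2, 0]
EQ        [1, 0]
POP       [1]
LOAD 0    [1, 5]
SUB       [-4]
DUP       [-4, -4]
LOAD 0    [-4, -4, 5]
POP       [-4, -4]
DIV       [1]
DUP       [1, 1]
STORE 2   [1]
PUSH 9    [1, 9]
PUSH 9    [1, 9, 9]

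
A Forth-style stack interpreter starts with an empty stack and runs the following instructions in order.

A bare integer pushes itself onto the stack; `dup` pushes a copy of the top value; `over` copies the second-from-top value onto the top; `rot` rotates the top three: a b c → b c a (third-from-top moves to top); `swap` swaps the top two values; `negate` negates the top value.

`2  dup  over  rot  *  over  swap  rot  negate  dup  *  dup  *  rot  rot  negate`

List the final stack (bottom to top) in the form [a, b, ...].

2      → 2
dup    → 2 2
over   → 2 2 2
rot    → 2 2 2
*      → 2 4
over   → 2 4 2
swap   → 2 2 4
rot    → 2 4 2
negate → 2 4 -2
dup    → 2 4 -2 -2
*      → 2 4 4
dup    → 2 4 4 4
*      → 2 4 16
rot    → 4 16 2
rot    → 16 2 4
negate → 16 2 -4

[16, 2, -4]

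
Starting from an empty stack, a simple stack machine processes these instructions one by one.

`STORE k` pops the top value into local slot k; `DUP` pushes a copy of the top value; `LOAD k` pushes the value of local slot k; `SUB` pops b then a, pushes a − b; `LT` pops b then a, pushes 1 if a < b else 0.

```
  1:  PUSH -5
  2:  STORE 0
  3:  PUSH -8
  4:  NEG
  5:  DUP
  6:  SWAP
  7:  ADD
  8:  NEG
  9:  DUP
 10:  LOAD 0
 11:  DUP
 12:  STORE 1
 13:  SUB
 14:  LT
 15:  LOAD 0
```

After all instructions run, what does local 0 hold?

-5

PUSH -5  -5
STORE 0  (empty)
PUSH -8  -8
NEG      8
DUP      8 8
SWAP     8 8
ADD      16
NEG      -16
DUP      -16 -16
LOAD 0   -16 -16 -5
DUP      -16 -16 -5 -5
STORE 1  -16 -16 -5
SUB      -16 -11
LT       1
LOAD 0   1 -5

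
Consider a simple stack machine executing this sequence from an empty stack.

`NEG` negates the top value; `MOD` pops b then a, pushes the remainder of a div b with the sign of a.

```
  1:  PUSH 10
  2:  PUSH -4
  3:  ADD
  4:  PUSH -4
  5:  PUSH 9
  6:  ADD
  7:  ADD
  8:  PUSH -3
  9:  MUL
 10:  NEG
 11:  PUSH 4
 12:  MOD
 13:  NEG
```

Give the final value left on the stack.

PUSH 10 : [10]
PUSH -4 : [10, -4]
ADD     : [6]
PUSH -4 : [6, -4]
PUSH 9  : [6, -4, 9]
ADD     : [6, 5]
ADD     : [11]
PUSH -3 : [11, -3]
MUL     : [-33]
NEG     : [33]
PUSH 4  : [33, 4]
MOD     : [1]
NEG     : [-1]

-1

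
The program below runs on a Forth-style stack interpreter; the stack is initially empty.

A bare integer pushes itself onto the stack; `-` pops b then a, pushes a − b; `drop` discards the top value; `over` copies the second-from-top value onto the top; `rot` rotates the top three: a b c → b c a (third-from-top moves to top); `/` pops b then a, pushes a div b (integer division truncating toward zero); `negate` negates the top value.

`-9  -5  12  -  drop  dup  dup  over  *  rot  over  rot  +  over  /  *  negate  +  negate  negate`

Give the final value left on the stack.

-171

-9      -9
-5      -9 -5
12      -9 -5 12
-       -9 -17
drop    -9
dup     -9 -9
dup     -9 -9 -9
over    -9 -9 -9 -9
*       -9 -9 81
rot     -9 81 -9
over    -9 81 -9 81
rot     -9 -9 81 81
+       -9 -9 162
over    -9 -9 162 -9
/       -9 -9 -18
*       -9 162
negate  -9 -162
+       -171
negate  171
negate  -171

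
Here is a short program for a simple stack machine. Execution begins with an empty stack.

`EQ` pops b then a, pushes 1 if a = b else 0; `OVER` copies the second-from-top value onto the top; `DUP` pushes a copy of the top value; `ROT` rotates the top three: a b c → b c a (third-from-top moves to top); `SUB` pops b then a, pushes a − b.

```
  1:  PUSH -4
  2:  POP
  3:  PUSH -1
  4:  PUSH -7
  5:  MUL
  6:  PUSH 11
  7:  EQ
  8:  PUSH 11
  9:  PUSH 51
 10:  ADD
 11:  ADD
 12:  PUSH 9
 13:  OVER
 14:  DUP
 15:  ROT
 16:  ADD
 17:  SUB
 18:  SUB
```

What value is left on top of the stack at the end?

PUSH -4 → -4
POP     → (empty)
PUSH -1 → -1
PUSH -7 → -1 -7
MUL     → 7
PUSH 11 → 7 11
EQ      → 0
PUSH 11 → 0 11
PUSH 51 → 0 11 51
ADD     → 0 62
ADD     → 62
PUSH 9  → 62 9
OVER    → 62 9 62
DUP     → 62 9 62 62
ROT     → 62 62 62 9
ADD     → 62 62 71
SUB     → 62 -9
SUB     → 71

71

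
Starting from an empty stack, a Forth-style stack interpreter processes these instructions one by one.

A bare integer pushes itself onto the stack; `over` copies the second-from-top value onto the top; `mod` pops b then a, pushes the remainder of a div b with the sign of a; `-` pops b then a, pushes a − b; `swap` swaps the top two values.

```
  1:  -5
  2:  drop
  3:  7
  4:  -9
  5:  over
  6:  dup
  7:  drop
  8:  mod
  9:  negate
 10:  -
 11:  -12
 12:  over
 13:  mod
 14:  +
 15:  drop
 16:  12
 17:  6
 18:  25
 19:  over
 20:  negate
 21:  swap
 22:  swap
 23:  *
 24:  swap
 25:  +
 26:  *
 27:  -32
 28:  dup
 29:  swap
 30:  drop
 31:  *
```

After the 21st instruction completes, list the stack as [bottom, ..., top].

[12, 6, -6, 25]

-5     → -5
drop   → (empty)
7      → 7
-9     → 7 -9
over   → 7 -9 7
dup    → 7 -9 7 7
drop   → 7 -9 7
mod    → 7 -2
negate → 7 2
-      → 5
-12    → 5 -12
over   → 5 -12 5
mod    → 5 -2
+      → 3
drop   → (empty)
12     → 12
6      → 12 6
25     → 12 6 25
over   → 12 6 25 6
negate → 12 6 25 -6
swap   → 12 6 -6 25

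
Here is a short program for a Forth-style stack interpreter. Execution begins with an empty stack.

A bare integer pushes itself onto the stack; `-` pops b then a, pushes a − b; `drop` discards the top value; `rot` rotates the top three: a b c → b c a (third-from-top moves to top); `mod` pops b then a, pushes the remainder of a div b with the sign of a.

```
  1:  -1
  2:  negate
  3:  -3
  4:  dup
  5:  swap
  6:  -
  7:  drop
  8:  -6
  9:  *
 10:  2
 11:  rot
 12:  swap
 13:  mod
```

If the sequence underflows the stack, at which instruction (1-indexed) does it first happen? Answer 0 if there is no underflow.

-1     : [-1]
negate : [1]
-3     : [1, -3]
dup    : [1, -3, -3]
swap   : [1, -3, -3]
-      : [1, 0]
drop   : [1]
-6     : [1, -6]
*      : [-6]
2      : [-6, 2]
rot  — needs 3 operands, stack has 2 → underflow

11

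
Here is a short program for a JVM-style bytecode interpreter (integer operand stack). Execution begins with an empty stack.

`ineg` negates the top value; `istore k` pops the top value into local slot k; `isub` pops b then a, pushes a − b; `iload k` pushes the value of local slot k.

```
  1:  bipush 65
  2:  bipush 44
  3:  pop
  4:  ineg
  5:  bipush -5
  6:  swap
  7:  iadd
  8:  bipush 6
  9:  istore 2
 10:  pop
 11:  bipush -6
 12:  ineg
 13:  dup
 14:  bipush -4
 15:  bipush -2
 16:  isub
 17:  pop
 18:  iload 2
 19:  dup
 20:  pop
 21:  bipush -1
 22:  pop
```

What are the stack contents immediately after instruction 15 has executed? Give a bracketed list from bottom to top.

[6, 6, -4, -2]

bipush 65 → [65]
bipush 44 → [65, 44]
pop       → [65]
ineg      → [-65]
bipush -5 → [-65, -5]
swap      → [-5, -65]
iadd      → [-70]
bipush 6  → [-70, 6]
istore 2  → [-70]
pop       → []
bipush -6 → [-6]
ineg      → [6]
dup       → [6, 6]
bipush -4 → [6, 6, -4]
bipush -2 → [6, 6, -4, -2]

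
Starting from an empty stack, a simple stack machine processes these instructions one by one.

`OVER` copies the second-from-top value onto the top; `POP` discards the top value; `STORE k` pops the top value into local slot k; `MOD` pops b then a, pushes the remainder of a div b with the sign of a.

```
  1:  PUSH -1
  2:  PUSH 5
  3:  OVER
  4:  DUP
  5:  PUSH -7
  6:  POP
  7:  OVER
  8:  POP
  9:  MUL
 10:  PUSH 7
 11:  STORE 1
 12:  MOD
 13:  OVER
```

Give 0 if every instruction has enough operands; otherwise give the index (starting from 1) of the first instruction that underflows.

0

PUSH -1  -1
PUSH 5   -1 5
OVER     -1 5 -1
DUP      -1 5 -1 -1
PUSH -7  -1 5 -1 -1 -7
POP      -1 5 -1 -1
OVER     -1 5 -1 -1 -1
POP      -1 5 -1 -1
MUL      -1 5 1
PUSH 7   -1 5 1 7
STORE 1  -1 5 1
MOD      -1 0
OVER     -1 0 -1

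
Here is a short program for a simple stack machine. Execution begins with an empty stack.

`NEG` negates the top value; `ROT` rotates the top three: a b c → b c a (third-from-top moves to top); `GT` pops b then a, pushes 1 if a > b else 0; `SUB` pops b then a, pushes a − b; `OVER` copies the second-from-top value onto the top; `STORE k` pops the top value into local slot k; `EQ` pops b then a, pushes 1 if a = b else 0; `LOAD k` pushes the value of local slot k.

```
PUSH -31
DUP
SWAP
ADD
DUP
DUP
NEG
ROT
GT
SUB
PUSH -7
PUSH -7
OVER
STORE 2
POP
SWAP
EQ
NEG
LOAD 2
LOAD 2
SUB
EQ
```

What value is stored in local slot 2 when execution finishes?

PUSH -31  -31
DUP       -31 -31
SWAP      -31 -31
ADD       -62
DUP       -62 -62
DUP       -62 -62 -62
NEG       -62 -62 62
ROT       -62 62 -62
GT        -62 1
SUB       -63
PUSH -7   -63 -7
PUSH -7   -63 -7 -7
OVER      -63 -7 -7 -7
STORE 2   -63 -7 -7
POP       -63 -7
SWAP      -7 -63
EQ        0
NEG       0
LOAD 2    0 -7
LOAD 2    0 -7 -7
SUB       0 0
EQ        1

-7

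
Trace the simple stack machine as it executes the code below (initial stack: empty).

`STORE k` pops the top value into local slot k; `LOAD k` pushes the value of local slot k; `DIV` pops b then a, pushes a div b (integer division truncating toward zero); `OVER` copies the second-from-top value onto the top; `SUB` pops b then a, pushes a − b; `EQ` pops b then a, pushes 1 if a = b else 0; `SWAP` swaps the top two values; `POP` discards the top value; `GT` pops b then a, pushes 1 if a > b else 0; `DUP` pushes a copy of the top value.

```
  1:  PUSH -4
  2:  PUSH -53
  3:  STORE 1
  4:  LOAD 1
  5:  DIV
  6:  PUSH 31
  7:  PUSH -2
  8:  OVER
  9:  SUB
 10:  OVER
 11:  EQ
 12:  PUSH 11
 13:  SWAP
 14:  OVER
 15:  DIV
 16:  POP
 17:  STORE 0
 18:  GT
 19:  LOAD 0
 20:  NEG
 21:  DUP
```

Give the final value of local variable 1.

-53

PUSH -4  : [-4]
PUSH -53 : [-4, -53]
STORE 1  : [-4]
LOAD 1   : [-4, -53]
DIV      : [0]
PUSH 31  : [0, 31]
PUSH -2  : [0, 31, -2]
OVER     : [0, 31, -2, 31]
SUB      : [0, 31, -33]
OVER     : [0, 31, -33, 31]
EQ       : [0, 31, 0]
PUSH 11  : [0, 31, 0, 11]
SWAP     : [0, 31, 11, 0]
OVER     : [0, 31, 11, 0, 11]
DIV      : [0, 31, 11, 0]
POP      : [0, 31, 11]
STORE 0  : [0, 31]
GT       : [0]
LOAD 0   : [0, 11]
NEG      : [0, -11]
DUP      : [0, -11, -11]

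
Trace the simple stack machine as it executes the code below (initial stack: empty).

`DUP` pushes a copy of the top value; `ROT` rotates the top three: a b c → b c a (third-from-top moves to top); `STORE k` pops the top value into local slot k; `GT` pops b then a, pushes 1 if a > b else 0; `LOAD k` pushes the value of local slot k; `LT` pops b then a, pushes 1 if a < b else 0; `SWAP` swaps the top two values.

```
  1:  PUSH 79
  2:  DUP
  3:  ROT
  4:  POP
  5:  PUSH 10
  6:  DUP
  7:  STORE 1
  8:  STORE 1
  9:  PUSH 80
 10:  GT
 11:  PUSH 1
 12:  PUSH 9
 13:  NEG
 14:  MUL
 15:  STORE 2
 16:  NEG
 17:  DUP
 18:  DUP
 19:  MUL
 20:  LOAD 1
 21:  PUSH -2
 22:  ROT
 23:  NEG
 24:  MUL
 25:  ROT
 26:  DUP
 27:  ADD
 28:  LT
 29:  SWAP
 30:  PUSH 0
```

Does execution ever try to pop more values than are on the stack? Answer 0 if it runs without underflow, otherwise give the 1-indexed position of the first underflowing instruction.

3

PUSH 79 -> [79]
DUP     -> [79, 79]
ROT  — needs 3 operands, stack has 2 → underflow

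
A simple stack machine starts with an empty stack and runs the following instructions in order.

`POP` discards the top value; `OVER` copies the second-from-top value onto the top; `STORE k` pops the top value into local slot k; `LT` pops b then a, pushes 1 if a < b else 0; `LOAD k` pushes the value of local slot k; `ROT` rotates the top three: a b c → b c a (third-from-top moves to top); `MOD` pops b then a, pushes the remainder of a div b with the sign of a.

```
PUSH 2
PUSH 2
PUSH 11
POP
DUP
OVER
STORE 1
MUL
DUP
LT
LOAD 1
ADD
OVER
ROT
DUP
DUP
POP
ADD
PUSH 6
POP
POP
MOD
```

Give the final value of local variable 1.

PUSH 2  : [2]
PUSH 2  : [2, 2]
PUSH 11 : [2, 2, 11]
POP     : [2, 2]
DUP     : [2, 2, 2]
OVER    : [2, 2, 2, 2]
STORE 1 : [2, 2, 2]
MUL     : [2, 4]
DUP     : [2, 4, 4]
LT      : [2, 0]
LOAD 1  : [2, 0, 2]
ADD     : [2, 2]
OVER    : [2, 2, 2]
ROT     : [2, 2, 2]
DUP     : [2, 2, 2, 2]
DUP     : [2, 2, 2, 2, 2]
POP     : [2, 2, 2, 2]
ADD     : [2, 2, 4]
PUSH 6  : [2, 2, 4, 6]
POP     : [2, 2, 4]
POP     : [2, 2]
MOD     : [0]

2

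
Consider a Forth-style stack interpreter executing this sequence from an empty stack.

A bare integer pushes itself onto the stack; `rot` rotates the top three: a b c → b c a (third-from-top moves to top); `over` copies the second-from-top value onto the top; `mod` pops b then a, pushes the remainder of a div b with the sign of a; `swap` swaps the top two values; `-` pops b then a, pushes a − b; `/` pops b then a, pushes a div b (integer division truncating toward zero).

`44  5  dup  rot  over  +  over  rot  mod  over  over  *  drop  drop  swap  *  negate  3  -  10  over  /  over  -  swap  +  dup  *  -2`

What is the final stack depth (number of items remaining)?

2

44     : 44
5      : 44 5
dup    : 44 5 5
rot    : 5 5 44
over   : 5 5 44 5
+      : 5 5 49
over   : 5 5 49 5
rot    : 5 49 5 5
mod    : 5 49 0
over   : 5 49 0 49
over   : 5 49 0 49 0
*      : 5 49 0 0
drop   : 5 49 0
drop   : 5 49
swap   : 49 5
*      : 245
negate : -245
3      : -245 3
-      : -248
10     : -248 10
over   : -248 10 -248
/      : -248 0
over   : -248 0 -248
-      : -248 248
swap   : 248 -248
+      : 0
dup    : 0 0
*      : 0
-2     : 0 -2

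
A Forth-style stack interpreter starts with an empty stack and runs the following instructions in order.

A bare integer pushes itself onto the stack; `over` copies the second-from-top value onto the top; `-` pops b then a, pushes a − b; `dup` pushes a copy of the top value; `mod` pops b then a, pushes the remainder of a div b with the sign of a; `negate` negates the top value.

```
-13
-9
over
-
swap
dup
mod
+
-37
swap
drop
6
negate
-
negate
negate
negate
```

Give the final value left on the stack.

31

-13    : [-13]
-9     : [-13, -9]
over   : [-13, -9, -13]
-      : [-13, 4]
swap   : [4, -13]
dup    : [4, -13, -13]
mod    : [4, 0]
+      : [4]
-37    : [4, -37]
swap   : [-37, 4]
drop   : [-37]
6      : [-37, 6]
negate : [-37, -6]
-      : [-31]
negate : [31]
negate : [-31]
negate : [31]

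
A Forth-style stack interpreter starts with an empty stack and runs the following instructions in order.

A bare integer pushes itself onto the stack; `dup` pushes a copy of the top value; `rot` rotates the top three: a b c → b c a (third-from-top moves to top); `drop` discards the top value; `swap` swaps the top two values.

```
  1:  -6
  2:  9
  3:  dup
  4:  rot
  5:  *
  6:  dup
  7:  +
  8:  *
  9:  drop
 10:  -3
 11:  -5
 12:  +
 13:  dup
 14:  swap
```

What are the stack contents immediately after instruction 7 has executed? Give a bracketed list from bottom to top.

[9, -108]

-6  → -6
9   → -6 9
dup → -6 9 9
rot → 9 9 -6
*   → 9 -54
dup → 9 -54 -54
+   → 9 -108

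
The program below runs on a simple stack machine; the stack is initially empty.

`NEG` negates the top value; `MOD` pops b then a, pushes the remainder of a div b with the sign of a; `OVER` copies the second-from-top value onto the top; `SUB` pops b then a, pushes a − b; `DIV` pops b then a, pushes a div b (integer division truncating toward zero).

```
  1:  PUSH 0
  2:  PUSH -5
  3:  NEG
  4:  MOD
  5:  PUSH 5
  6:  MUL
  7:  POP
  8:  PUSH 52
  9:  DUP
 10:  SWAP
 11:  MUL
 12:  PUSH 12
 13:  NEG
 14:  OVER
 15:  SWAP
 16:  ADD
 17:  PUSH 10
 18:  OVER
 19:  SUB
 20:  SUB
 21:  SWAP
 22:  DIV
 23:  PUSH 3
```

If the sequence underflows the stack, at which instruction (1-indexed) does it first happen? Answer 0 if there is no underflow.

0

PUSH 0  : [0]
PUSH -5 : [0, -5]
NEG     : [0, 5]
MOD     : [0]
PUSH 5  : [0, 5]
MUL     : [0]
POP     : []
PUSH 52 : [52]
DUP     : [52, 52]
SWAP    : [52, 52]
MUL     : [2704]
PUSH 12 : [2704, 12]
NEG     : [2704, -12]
OVER    : [2704, -12, 2704]
SWAP    : [2704, 2704, -12]
ADD     : [2704, 2692]
PUSH 10 : [2704, 2692, 10]
OVER    : [2704, 2692, 10, 2692]
SUB     : [2704, 2692, -2682]
SUB     : [2704, 5374]
SWAP    : [5374, 2704]
DIV     : [1]
PUSH 3  : [1, 3]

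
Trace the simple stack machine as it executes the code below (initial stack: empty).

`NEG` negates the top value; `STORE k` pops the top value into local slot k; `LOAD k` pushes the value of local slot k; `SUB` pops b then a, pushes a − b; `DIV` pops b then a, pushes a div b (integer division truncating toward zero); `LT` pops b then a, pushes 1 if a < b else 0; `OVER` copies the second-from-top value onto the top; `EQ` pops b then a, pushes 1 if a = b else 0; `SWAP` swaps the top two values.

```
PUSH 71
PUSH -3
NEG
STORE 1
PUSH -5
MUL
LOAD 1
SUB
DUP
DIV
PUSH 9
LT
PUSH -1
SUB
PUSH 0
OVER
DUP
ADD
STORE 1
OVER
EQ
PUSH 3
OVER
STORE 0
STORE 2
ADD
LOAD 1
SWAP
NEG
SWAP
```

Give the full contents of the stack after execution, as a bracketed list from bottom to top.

[-2, 4]

PUSH 71 → [71]
PUSH -3 → [71, -3]
NEG     → [71, 3]
STORE 1 → [71]
PUSH -5 → [71, -5]
MUL     → [-355]
LOAD 1  → [-355, 3]
SUB     → [-358]
DUP     → [-358, -358]
DIV     → [1]
PUSH 9  → [1, 9]
LT      → [1]
PUSH -1 → [1, -1]
SUB     → [2]
PUSH 0  → [2, 0]
OVER    → [2, 0, 2]
DUP     → [2, 0, 2, 2]
ADD     → [2, 0, 4]
STORE 1 → [2, 0]
OVER    → [2, 0, 2]
EQ      → [2, 0]
PUSH 3  → [2, 0, 3]
OVER    → [2, 0, 3, 0]
STORE 0 → [2, 0, 3]
STORE 2 → [2, 0]
ADD     → [2]
LOAD 1  → [2, 4]
SWAP    → [4, 2]
NEG     → [4, -2]
SWAP    → [-2, 4]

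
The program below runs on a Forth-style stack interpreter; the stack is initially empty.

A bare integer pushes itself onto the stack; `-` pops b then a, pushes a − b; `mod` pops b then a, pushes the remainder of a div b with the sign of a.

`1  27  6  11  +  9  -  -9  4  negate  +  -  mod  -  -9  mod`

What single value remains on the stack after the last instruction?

-5

1      -> 1
27     -> 1 27
6      -> 1 27 6
11     -> 1 27 6 11
+      -> 1 27 17
9      -> 1 27 17 9
-      -> 1 27 8
-9     -> 1 27 8 -9
4      -> 1 27 8 -9 4
negate -> 1 27 8 -9 -4
+      -> 1 27 8 -13
-      -> 1 27 21
mod    -> 1 6
-      -> -5
-9     -> -5 -9
mod    -> -5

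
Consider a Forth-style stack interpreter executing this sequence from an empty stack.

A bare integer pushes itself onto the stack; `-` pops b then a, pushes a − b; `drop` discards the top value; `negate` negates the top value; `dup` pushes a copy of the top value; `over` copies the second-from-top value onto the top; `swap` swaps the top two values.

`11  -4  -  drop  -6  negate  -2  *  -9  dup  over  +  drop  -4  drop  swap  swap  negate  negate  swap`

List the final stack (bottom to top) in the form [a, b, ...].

11     -> [11]
-4     -> [11, -4]
-      -> [15]
drop   -> []
-6     -> [-6]
negate -> [6]
-2     -> [6, -2]
*      -> [-12]
-9     -> [-12, -9]
dup    -> [-12, -9, -9]
over   -> [-12, -9, -9, -9]
+      -> [-12, -9, -18]
drop   -> [-12, -9]
-4     -> [-12, -9, -4]
drop   -> [-12, -9]
swap   -> [-9, -12]
swap   -> [-12, -9]
negate -> [-12, 9]
negate -> [-12, -9]
swap   -> [-9, -12]

[-9, -12]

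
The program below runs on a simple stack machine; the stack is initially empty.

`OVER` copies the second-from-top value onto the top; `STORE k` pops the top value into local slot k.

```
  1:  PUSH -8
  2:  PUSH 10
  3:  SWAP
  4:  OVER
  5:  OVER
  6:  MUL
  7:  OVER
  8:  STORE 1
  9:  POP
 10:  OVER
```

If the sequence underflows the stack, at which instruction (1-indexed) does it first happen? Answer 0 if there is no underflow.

0

PUSH -8  [-8]
PUSH 10  [-8, 10]
SWAP     [10, -8]
OVER     [10, -8, 10]
OVER     [10, -8, 10, -8]
MUL      [10, -8, -80]
OVER     [10, -8, -80, -8]
STORE 1  [10, -8, -80]
POP      [10, -8]
OVER     [10, -8, 10]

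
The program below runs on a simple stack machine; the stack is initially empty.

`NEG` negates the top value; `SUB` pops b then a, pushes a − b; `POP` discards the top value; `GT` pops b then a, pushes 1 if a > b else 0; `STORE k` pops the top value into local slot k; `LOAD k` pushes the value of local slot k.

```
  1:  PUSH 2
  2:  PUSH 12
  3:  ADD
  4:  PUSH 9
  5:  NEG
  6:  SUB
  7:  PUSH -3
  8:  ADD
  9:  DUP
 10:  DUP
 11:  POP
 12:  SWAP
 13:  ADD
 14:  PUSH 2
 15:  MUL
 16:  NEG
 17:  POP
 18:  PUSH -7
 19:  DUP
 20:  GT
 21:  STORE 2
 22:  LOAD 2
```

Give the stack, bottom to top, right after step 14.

[40, 2]

PUSH 2  → 2
PUSH 12 → 2 12
ADD     → 14
PUSH 9  → 14 9
NEG     → 14 -9
SUB     → 23
PUSH -3 → 23 -3
ADD     → 20
DUP     → 20 20
DUP     → 20 20 20
POP     → 20 20
SWAP    → 20 20
ADD     → 40
PUSH 2  → 40 2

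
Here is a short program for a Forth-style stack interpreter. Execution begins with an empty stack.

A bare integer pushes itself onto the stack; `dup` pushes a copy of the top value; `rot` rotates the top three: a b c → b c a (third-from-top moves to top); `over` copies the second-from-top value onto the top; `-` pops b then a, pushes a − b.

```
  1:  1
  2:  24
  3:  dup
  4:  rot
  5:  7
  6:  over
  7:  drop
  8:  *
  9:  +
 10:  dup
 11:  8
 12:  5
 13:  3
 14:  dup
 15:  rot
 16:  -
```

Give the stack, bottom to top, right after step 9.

1    -> 1
24   -> 1 24
dup  -> 1 24 24
rot  -> 24 24 1
7    -> 24 24 1 7
over -> 24 24 1 7 1
drop -> 24 24 1 7
*    -> 24 24 7
+    -> 24 31

[24, 31]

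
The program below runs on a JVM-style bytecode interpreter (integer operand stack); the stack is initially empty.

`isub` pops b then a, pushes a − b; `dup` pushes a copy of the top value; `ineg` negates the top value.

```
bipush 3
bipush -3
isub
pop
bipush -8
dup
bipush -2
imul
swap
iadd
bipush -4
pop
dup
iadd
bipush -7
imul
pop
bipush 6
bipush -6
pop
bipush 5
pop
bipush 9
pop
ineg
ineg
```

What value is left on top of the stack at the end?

6

bipush 3  : [3]
bipush -3 : [3, -3]
isub      : [6]
pop       : []
bipush -8 : [-8]
dup       : [-8, -8]
bipush -2 : [-8, -8, -2]
imul      : [-8, 16]
swap      : [16, -8]
iadd      : [8]
bipush -4 : [8, -4]
pop       : [8]
dup       : [8, 8]
iadd      : [16]
bipush -7 : [16, -7]
imul      : [-112]
pop       : []
bipush 6  : [6]
bipush -6 : [6, -6]
pop       : [6]
bipush 5  : [6, 5]
pop       : [6]
bipush 9  : [6, 9]
pop       : [6]
ineg      : [-6]
ineg      : [6]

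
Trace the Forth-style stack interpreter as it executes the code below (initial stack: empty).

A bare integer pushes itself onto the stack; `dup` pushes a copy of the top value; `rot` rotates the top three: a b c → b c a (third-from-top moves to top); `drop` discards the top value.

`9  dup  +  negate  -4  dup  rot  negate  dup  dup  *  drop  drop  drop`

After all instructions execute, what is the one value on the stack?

9      : [9]
dup    : [9, 9]
+      : [18]
negate : [-18]
-4     : [-18, -4]
dup    : [-18, -4, -4]
rot    : [-4, -4, -18]
negate : [-4, -4, 18]
dup    : [-4, -4, 18, 18]
dup    : [-4, -4, 18, 18, 18]
*      : [-4, -4, 18, 324]
drop   : [-4, -4, 18]
drop   : [-4, -4]
drop   : [-4]

-4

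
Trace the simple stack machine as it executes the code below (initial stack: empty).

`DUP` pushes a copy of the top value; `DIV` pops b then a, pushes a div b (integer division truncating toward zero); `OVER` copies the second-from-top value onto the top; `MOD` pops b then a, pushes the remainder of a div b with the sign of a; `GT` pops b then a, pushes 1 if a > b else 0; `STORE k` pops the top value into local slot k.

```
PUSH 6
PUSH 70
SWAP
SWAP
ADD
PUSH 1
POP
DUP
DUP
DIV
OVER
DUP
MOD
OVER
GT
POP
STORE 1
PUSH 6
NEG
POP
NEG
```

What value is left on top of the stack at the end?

PUSH 6  : 6
PUSH 70 : 6 70
SWAP    : 70 6
SWAP    : 6 70
ADD     : 76
PUSH 1  : 76 1
POP     : 76
DUP     : 76 76
DUP     : 76 76 76
DIV     : 76 1
OVER    : 76 1 76
DUP     : 76 1 76 76
MOD     : 76 1 0
OVER    : 76 1 0 1
GT      : 76 1 0
POP     : 76 1
STORE 1 : 76
PUSH 6  : 76 6
NEG     : 76 -6
POP     : 76
NEG     : -76

-76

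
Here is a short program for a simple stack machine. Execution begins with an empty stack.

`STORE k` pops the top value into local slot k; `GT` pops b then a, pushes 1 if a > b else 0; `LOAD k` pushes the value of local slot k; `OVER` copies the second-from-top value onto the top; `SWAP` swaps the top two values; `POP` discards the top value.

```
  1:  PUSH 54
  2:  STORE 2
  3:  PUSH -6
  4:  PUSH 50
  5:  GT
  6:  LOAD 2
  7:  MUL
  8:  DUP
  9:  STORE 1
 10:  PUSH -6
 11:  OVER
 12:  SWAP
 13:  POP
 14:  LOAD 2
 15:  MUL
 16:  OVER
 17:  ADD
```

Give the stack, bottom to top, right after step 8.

PUSH 54 : 54
STORE 2 : (empty)
PUSH -6 : -6
PUSH 50 : -6 50
GT      : 0
LOAD 2  : 0 54
MUL     : 0
DUP     : 0 0

[0, 0]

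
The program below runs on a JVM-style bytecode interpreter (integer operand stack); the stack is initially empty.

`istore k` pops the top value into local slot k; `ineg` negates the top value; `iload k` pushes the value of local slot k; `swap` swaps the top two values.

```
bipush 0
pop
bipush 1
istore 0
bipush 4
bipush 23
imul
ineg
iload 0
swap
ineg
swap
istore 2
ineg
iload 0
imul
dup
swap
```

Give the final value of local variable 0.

1

bipush 0  -> [0]
pop       -> []
bipush 1  -> [1]
istore 0  -> []
bipush 4  -> [4]
bipush 23 -> [4, 23]
imul      -> [92]
ineg      -> [-92]
iload 0   -> [-92, 1]
swap      -> [1, -92]
ineg      -> [1, 92]
swap      -> [92, 1]
istore 2  -> [92]
ineg      -> [-92]
iload 0   -> [-92, 1]
imul      -> [-92]
dup       -> [-92, -92]
swap      -> [-92, -92]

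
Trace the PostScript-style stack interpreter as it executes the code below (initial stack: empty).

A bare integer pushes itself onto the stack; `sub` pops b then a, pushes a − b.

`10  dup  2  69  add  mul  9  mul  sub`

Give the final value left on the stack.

-6380

10   10
dup  10 10
2    10 10 2
69   10 10 2 69
add  10 10 71
mul  10 710
9    10 710 9
mul  10 6390
sub  -6380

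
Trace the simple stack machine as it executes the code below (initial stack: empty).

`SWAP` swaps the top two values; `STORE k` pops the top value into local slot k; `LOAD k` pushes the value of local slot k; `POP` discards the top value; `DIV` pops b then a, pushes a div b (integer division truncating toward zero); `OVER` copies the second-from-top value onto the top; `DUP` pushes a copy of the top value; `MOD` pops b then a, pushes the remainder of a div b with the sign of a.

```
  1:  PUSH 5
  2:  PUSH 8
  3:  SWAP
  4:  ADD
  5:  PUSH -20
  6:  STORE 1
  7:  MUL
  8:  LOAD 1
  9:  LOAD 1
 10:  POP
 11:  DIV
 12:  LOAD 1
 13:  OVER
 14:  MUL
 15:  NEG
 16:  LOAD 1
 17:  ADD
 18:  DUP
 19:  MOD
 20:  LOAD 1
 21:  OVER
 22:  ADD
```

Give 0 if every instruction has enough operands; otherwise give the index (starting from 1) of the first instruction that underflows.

PUSH 5   → 5
PUSH 8   → 5 8
SWAP     → 8 5
ADD      → 13
PUSH -20 → 13 -20
STORE 1  → 13
MUL  — needs 2 operands, stack has 1 → underflow

7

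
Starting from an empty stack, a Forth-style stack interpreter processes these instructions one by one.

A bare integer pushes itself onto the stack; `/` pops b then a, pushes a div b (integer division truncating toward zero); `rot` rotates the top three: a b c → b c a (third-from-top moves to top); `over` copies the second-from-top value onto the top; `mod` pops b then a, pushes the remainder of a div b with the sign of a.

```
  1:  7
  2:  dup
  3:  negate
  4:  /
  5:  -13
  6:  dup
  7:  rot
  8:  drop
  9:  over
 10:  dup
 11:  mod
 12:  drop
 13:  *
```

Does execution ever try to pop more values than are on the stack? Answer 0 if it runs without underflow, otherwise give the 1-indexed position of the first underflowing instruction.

0

7      -> 7
dup    -> 7 7
negate -> 7 -7
/      -> -1
-13    -> -1 -13
dup    -> -1 -13 -13
rot    -> -13 -13 -1
drop   -> -13 -13
over   -> -13 -13 -13
dup    -> -13 -13 -13 -13
mod    -> -13 -13 0
drop   -> -13 -13
*      -> 169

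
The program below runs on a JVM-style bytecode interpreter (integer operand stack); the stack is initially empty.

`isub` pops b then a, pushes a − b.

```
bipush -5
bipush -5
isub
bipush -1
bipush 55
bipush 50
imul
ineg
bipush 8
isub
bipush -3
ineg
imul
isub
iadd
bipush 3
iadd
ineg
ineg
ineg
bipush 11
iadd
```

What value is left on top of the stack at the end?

-8265

bipush -5 : [-5]
bipush -5 : [-5, -5]
isub      : [0]
bipush -1 : [0, -1]
bipush 55 : [0, -1, 55]
bipush 50 : [0, -1, 55, 50]
imul      : [0, -1, 2750]
ineg      : [0, -1, -2750]
bipush 8  : [0, -1, -2750, 8]
isub      : [0, -1, -2758]
bipush -3 : [0, -1, -2758, -3]
ineg      : [0, -1, -2758, 3]
imul      : [0, -1, -8274]
isub      : [0, 8273]
iadd      : [8273]
bipush 3  : [8273, 3]
iadd      : [8276]
ineg      : [-8276]
ineg      : [8276]
ineg      : [-8276]
bipush 11 : [-8276, 11]
iadd      : [-8265]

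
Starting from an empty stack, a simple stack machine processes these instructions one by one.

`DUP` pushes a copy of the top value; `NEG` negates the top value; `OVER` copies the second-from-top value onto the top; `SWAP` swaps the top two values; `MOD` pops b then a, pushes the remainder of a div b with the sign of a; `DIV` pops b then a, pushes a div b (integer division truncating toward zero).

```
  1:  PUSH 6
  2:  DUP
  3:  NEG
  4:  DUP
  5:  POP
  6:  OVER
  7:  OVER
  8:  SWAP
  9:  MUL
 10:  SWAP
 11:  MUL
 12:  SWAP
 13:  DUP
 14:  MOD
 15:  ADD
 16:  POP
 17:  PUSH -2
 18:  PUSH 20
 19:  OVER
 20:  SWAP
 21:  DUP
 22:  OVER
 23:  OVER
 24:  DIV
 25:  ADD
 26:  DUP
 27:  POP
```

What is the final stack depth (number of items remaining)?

4

PUSH 6   6
DUP      6 6
NEG      6 -6
DUP      6 -6 -6
POP      6 -6
OVER     6 -6 6
OVER     6 -6 6 -6
SWAP     6 -6 -6 6
MUL      6 -6 -36
SWAP     6 -36 -6
MUL      6 216
SWAP     216 6
DUP      216 6 6
MOD      216 0
ADD      216
POP      (empty)
PUSH -2  -2
PUSH 20  -2 20
OVER     -2 20 -2
SWAP     -2 -2 20
DUP      -2 -2 20 20
OVER     -2 -2 20 20 20
OVER     -2 -2 20 20 20 20
DIV      -2 -2 20 20 1
ADD      -2 -2 20 21
DUP      -2 -2 20 21 21
POP      -2 -2 20 21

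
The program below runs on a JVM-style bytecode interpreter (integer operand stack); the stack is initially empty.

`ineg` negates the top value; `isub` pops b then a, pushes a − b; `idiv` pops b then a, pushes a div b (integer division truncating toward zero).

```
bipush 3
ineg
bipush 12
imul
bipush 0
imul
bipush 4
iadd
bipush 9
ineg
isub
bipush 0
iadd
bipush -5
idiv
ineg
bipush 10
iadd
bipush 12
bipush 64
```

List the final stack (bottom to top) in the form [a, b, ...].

bipush 3  -> [3]
ineg      -> [-3]
bipush 12 -> [-3, 12]
imul      -> [-36]
bipush 0  -> [-36, 0]
imul      -> [0]
bipush 4  -> [0, 4]
iadd      -> [4]
bipush 9  -> [4, 9]
ineg      -> [4, -9]
isub      -> [13]
bipush 0  -> [13, 0]
iadd      -> [13]
bipush -5 -> [13, -5]
idiv      -> [-2]
ineg      -> [2]
bipush 10 -> [2, 10]
iadd      -> [12]
bipush 12 -> [12, 12]
bipush 64 -> [12, 12, 64]

[12, 12, 64]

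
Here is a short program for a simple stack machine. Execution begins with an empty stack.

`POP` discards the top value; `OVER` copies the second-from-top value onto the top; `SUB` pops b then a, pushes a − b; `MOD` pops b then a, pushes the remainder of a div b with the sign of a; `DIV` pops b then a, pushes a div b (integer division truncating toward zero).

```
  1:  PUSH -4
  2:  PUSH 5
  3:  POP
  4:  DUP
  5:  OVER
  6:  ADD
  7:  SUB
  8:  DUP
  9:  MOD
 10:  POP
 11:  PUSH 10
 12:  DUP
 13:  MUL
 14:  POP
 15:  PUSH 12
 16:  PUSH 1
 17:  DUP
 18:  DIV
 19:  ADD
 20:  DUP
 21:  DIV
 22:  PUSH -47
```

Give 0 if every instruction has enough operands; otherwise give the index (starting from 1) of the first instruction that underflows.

PUSH -4  -> -4
PUSH 5   -> -4 5
POP      -> -4
DUP      -> -4 -4
OVER     -> -4 -4 -4
ADD      -> -4 -8
SUB      -> 4
DUP      -> 4 4
MOD      -> 0
POP      -> (empty)
PUSH 10  -> 10
DUP      -> 10 10
MUL      -> 100
POP      -> (empty)
PUSH 12  -> 12
PUSH 1   -> 12 1
DUP      -> 12 1 1
DIV      -> 12 1
ADD      -> 13
DUP      -> 13 13
DIV      -> 1
PUSH -47 -> 1 -47

0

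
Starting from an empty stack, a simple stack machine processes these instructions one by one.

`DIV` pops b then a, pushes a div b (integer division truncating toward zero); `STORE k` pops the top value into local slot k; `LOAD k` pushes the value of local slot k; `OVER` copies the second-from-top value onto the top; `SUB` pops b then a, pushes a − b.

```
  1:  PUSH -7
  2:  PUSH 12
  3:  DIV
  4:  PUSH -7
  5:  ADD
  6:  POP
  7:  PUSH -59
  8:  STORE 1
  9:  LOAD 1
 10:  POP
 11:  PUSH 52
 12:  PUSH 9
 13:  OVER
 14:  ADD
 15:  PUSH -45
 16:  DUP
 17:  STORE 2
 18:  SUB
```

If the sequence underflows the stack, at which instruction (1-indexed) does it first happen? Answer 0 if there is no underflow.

PUSH -7  → -7
PUSH 12  → -7 12
DIV      → 0
PUSH -7  → 0 -7
ADD      → -7
POP      → (empty)
PUSH -59 → -59
STORE 1  → (empty)
LOAD 1   → -59
POP      → (empty)
PUSH 52  → 52
PUSH 9   → 52 9
OVER     → 52 9 52
ADD      → 52 61
PUSH -45 → 52 61 -45
DUP      → 52 61 -45 -45
STORE 2  → 52 61 -45
SUB      → 52 106

0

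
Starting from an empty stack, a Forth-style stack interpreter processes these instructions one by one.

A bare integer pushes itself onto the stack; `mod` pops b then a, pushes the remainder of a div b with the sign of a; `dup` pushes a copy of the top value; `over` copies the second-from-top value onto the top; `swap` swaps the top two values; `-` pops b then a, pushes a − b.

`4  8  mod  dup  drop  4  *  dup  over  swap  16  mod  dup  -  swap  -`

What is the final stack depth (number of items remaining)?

2

4    : 4
8    : 4 8
mod  : 4
dup  : 4 4
drop : 4
4    : 4 4
*    : 16
dup  : 16 16
over : 16 16 16
swap : 16 16 16
16   : 16 16 16 16
mod  : 16 16 0
dup  : 16 16 0 0
-    : 16 16 0
swap : 16 0 16
-    : 16 -16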